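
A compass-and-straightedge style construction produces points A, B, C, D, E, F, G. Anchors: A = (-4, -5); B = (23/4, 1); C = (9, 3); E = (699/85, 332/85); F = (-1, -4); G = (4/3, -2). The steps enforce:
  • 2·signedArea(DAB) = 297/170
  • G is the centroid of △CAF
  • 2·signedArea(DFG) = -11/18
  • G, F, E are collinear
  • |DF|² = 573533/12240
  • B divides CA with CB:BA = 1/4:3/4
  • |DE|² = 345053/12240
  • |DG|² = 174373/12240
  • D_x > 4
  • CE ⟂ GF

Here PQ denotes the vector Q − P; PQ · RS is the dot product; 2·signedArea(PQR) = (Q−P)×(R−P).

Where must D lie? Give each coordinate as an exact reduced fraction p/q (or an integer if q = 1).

D = (4411/1020, 77/255)

1. D_x = 4411/1020  [2·signedArea(DFG) = -11/18 ∩ 2·signedArea(DAB) = 297/170]
2. D_y = 77/255  [2·signedArea(DFG) = -11/18 ∩ 2·signedArea(DAB) = 297/170]
   → D = (4411/1020, 77/255)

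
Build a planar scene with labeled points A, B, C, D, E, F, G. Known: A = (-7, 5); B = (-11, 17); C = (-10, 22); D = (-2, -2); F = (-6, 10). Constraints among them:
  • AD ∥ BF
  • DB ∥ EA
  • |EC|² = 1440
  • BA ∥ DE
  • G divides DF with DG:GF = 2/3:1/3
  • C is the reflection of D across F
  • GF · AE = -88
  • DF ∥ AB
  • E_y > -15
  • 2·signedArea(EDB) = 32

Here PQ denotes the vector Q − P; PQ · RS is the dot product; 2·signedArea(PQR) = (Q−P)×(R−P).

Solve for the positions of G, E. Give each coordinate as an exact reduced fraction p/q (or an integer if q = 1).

1. G_x = -14/3  [G divides DF with DG:GF = 2/3:1/3]
2. G_y = 6  [G divides DF with DG:GF = 2/3:1/3]
   → G = (-14/3, 6)
3. E_x = 2  [DB ∥ EA ∩ BA ∥ DE]
4. E_y = -14  [DB ∥ EA ∩ BA ∥ DE]
   → E = (2, -14)

E = (2, -14)
G = (-14/3, 6)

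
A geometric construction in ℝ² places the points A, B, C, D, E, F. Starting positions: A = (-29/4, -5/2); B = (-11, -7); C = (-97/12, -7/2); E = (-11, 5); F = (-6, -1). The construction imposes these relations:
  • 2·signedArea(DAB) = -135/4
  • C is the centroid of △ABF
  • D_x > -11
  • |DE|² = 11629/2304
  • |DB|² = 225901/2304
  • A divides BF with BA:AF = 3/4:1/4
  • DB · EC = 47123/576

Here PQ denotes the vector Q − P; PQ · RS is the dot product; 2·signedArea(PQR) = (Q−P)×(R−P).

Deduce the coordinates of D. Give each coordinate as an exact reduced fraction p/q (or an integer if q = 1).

D = (-493/48, 23/8)

1. D_x = -493/48  [2·signedArea(DAB) = -135/4 ∩ DB · EC = 47123/576]
2. D_y = 23/8  [2·signedArea(DAB) = -135/4 ∩ DB · EC = 47123/576]
   → D = (-493/48, 23/8)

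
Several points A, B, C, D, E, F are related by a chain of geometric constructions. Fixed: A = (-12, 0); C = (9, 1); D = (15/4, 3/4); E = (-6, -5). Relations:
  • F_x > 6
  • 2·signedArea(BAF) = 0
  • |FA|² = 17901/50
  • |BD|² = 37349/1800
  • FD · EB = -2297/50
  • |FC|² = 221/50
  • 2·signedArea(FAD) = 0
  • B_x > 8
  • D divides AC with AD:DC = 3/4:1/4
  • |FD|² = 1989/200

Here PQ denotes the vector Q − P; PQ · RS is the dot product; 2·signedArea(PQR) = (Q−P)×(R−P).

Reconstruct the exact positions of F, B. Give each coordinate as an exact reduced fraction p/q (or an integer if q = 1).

B = (83/10, 29/30)
F = (69/10, 9/10)

1. F_x = 69/10  [line -3/4·x + 63/4·y + -9 = 0 ∩ |FA|² = 17901/50]
2. F_y = 9/10  [line -3/4·x + 63/4·y + -9 = 0 ∩ |FA|² = 17901/50]
   → F = (69/10, 9/10)
3. B_x = 83/10  [2·signedArea(BAF) = 0 ∩ FD · EB = -2297/50]
4. B_y = 29/30  [2·signedArea(BAF) = 0 ∩ FD · EB = -2297/50]
   → B = (83/10, 29/30)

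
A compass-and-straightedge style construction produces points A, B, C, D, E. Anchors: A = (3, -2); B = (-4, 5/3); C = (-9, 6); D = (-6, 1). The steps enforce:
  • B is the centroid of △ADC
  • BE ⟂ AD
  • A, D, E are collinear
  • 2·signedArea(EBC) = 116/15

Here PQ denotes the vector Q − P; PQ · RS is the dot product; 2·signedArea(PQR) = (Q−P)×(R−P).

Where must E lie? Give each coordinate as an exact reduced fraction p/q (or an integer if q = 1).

E = (-22/5, 7/15)

1. E_x = -22/5  [A, D, E are collinear ∩ BE ⟂ AD]
2. E_y = 7/15  [A, D, E are collinear ∩ BE ⟂ AD]
   → E = (-22/5, 7/15)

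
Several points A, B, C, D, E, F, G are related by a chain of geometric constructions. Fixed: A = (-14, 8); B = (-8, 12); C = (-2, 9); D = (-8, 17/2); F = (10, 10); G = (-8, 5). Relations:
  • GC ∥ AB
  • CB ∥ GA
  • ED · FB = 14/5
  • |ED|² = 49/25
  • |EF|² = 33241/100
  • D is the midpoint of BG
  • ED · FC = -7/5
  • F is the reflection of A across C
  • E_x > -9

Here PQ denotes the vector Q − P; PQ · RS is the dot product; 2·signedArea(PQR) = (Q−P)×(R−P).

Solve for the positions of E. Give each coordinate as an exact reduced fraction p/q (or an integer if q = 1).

E = (-8, 71/10)

1. E_x = -8  [ED · FB = 14/5 ∩ ED · FC = -7/5]
2. E_y = 71/10  [ED · FB = 14/5 ∩ ED · FC = -7/5]
   → E = (-8, 71/10)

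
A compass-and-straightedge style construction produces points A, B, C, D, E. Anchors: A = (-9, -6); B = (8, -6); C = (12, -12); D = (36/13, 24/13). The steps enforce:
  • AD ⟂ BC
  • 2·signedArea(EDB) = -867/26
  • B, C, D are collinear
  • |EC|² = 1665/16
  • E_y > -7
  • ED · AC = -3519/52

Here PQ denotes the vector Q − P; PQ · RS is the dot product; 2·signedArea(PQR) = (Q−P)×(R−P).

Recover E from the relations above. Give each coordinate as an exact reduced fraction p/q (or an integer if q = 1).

1. E_x = 15/4  [2·signedArea(EDB) = -867/26 ∩ ED · AC = -3519/52]
2. E_y = -6  [2·signedArea(EDB) = -867/26 ∩ ED · AC = -3519/52]
   → E = (15/4, -6)

E = (15/4, -6)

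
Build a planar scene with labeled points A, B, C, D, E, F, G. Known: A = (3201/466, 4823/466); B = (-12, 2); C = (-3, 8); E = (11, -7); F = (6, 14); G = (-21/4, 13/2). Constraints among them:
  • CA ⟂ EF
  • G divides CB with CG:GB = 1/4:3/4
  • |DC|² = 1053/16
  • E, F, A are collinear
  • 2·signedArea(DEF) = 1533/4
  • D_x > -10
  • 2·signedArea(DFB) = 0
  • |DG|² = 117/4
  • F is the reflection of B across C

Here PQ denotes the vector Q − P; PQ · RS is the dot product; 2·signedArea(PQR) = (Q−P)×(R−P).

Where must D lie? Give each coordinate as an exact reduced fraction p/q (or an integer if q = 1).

1. D_x = -39/4  [2·signedArea(DFB) = 0 ∩ 2·signedArea(DEF) = 1533/4]
2. D_y = 7/2  [2·signedArea(DFB) = 0 ∩ 2·signedArea(DEF) = 1533/4]
   → D = (-39/4, 7/2)

D = (-39/4, 7/2)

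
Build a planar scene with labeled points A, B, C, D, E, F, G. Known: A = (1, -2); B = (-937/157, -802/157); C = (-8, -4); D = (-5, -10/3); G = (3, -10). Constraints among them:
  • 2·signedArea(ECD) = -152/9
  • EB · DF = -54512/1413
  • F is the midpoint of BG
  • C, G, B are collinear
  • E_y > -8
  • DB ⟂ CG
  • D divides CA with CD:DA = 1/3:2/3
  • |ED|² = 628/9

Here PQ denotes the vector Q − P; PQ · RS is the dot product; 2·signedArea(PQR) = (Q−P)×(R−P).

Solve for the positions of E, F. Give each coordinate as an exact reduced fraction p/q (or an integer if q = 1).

E = (7/3, -22/3)
F = (-233/157, -1186/157)

1. E_x = 7/3  [line -2/3·x + 3·y + 212/9 = 0 ∩ |ED|² = 628/9]
2. E_y = -22/3  [line -2/3·x + 3·y + 212/9 = 0 ∩ |ED|² = 628/9]
   → E = (7/3, -22/3)
3. F_x = -233/157  [EB · DF = -54512/1413 ∩ F is the midpoint of BG]
4. F_y = -1186/157  [EB · DF = -54512/1413 ∩ F is the midpoint of BG]
   → F = (-233/157, -1186/157)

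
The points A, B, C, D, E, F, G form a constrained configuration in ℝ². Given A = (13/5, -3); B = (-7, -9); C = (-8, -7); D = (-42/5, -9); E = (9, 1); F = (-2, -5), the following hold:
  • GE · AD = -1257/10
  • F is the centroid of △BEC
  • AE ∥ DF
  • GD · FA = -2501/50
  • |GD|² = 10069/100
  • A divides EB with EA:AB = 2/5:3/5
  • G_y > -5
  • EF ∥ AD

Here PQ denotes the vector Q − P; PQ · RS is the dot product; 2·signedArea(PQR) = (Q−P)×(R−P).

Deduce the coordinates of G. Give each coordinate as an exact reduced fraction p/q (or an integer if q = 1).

1. G_x = 3/10  [GE · AD = -1257/10 ∩ GD · FA = -2501/50]
2. G_y = -4  [GE · AD = -1257/10 ∩ GD · FA = -2501/50]
   → G = (3/10, -4)

G = (3/10, -4)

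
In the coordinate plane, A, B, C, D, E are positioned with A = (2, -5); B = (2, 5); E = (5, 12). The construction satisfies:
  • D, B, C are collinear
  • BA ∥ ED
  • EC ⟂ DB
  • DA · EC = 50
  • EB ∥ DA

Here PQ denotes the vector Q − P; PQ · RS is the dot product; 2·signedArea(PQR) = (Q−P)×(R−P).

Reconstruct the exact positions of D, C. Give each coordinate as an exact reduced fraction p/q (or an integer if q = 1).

C = (0, 7)
D = (5, 2)

1. D_x = 5  [EB ∥ DA ∩ BA ∥ ED]
2. D_y = 2  [EB ∥ DA ∩ BA ∥ ED]
   → D = (5, 2)
3. C_x = 0  [D, B, C are collinear ∩ EC ⟂ DB]
4. C_y = 7  [D, B, C are collinear ∩ EC ⟂ DB]
   → C = (0, 7)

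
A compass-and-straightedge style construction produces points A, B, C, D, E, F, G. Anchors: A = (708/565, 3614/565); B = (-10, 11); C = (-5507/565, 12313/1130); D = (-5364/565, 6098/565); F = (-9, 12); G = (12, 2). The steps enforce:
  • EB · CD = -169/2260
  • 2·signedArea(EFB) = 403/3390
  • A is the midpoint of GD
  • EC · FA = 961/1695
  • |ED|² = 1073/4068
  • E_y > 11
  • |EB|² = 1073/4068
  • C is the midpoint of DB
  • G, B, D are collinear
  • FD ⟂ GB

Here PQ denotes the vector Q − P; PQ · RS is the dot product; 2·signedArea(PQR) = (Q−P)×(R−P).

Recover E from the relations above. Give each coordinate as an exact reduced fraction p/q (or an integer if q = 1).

1. E_x = -5414/565  [EB · CD = -169/2260 ∩ EC · FA = 961/1695]
2. E_y = 38303/3390  [EB · CD = -169/2260 ∩ EC · FA = 961/1695]
   → E = (-5414/565, 38303/3390)

E = (-5414/565, 38303/3390)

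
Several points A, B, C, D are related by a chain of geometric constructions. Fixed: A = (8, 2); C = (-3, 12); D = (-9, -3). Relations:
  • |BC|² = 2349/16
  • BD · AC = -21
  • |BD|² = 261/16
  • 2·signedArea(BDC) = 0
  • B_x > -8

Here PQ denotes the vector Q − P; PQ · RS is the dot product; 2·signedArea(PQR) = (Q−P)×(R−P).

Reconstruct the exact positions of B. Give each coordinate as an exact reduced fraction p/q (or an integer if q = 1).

B = (-15/2, 3/4)

1. B_x = -15/2  [2·signedArea(BDC) = 0 ∩ BD · AC = -21]
2. B_y = 3/4  [2·signedArea(BDC) = 0 ∩ BD · AC = -21]
   → B = (-15/2, 3/4)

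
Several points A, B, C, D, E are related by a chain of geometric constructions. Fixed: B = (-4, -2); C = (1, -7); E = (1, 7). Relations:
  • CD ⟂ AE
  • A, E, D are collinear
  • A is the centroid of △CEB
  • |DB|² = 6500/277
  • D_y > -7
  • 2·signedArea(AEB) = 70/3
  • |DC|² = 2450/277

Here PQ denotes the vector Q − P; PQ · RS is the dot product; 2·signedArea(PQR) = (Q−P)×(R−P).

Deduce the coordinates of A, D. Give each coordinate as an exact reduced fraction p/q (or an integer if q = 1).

A = (-2/3, -2/3)
D = (-528/277, -1764/277)

1. A_x = -2/3  [A is the centroid of △CEB]
2. A_y = -2/3  [A is the centroid of △CEB]
   → A = (-2/3, -2/3)
3. D_x = -528/277  [A, E, D are collinear ∩ CD ⟂ AE]
4. D_y = -1764/277  [A, E, D are collinear ∩ CD ⟂ AE]
   → D = (-528/277, -1764/277)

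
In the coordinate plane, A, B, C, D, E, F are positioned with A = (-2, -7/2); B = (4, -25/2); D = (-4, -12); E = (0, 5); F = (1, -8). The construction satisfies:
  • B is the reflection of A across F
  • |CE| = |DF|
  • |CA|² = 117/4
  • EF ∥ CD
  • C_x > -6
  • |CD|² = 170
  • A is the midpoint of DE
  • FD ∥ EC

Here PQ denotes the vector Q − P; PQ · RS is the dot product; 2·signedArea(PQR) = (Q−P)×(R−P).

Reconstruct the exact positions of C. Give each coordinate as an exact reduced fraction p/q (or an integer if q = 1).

1. C_x = -5  [EF ∥ CD ∩ FD ∥ EC]
2. C_y = 1  [EF ∥ CD ∩ FD ∥ EC]
   → C = (-5, 1)

C = (-5, 1)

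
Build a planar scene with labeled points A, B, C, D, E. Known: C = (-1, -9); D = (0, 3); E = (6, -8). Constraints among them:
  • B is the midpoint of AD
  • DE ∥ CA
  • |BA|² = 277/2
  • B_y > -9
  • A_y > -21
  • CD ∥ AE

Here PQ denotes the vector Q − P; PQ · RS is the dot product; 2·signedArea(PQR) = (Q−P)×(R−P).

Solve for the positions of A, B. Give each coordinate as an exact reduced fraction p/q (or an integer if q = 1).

A = (5, -20)
B = (5/2, -17/2)

1. A_x = 5  [CD ∥ AE ∩ DE ∥ CA]
2. A_y = -20  [CD ∥ AE ∩ DE ∥ CA]
   → A = (5, -20)
3. B_x = 5/2  [B is the midpoint of AD]
4. B_y = -17/2  [B is the midpoint of AD]
   → B = (5/2, -17/2)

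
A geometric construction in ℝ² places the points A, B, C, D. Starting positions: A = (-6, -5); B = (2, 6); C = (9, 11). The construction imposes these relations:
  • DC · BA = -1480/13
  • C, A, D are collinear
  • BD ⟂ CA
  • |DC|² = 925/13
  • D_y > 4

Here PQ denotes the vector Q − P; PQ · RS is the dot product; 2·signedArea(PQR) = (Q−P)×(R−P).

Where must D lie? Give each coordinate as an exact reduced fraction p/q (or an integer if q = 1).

D = (42/13, 63/13)

1. D_x = 42/13  [C, A, D are collinear ∩ BD ⟂ CA]
2. D_y = 63/13  [C, A, D are collinear ∩ BD ⟂ CA]
   → D = (42/13, 63/13)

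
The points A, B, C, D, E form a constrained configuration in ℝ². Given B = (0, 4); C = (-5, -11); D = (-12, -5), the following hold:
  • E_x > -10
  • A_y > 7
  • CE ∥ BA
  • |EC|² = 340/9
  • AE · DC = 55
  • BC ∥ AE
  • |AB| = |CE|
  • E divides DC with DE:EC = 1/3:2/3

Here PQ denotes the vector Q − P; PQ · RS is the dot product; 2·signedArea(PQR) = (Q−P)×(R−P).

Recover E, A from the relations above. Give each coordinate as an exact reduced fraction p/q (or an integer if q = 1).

1. E_x = -29/3  [E divides DC with DE:EC = 1/3:2/3]
2. E_y = -7  [E divides DC with DE:EC = 1/3:2/3]
   → E = (-29/3, -7)
3. A_x = -14/3  [BC ∥ AE ∩ CE ∥ BA]
4. A_y = 8  [BC ∥ AE ∩ CE ∥ BA]
   → A = (-14/3, 8)

A = (-14/3, 8)
E = (-29/3, -7)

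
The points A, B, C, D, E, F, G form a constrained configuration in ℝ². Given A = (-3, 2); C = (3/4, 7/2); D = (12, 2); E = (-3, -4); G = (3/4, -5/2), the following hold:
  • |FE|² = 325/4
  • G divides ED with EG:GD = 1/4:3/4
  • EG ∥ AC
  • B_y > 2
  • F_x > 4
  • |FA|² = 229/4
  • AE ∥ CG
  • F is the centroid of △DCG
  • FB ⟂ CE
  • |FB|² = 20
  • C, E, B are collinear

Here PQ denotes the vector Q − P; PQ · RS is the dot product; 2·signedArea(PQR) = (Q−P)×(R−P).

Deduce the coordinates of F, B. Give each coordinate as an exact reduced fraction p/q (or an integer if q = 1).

B = (1/2, 3)
F = (9/2, 1)

1. F_x = 9/2  [F is the centroid of △DCG]
2. F_y = 1  [F is the centroid of △DCG]
   → F = (9/2, 1)
3. B_x = 1/2  [C, E, B are collinear ∩ FB ⟂ CE]
4. B_y = 3  [C, E, B are collinear ∩ FB ⟂ CE]
   → B = (1/2, 3)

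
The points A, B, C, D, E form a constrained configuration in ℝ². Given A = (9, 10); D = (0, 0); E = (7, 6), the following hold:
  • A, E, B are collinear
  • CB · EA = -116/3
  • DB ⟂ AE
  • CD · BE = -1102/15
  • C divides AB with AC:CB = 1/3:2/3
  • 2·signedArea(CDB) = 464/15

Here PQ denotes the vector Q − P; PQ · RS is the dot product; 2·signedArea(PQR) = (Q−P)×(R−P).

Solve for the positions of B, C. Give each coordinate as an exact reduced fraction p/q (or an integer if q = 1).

B = (16/5, -8/5)
C = (106/15, 92/15)

1. B_x = 16/5  [A, E, B are collinear ∩ DB ⟂ AE]
2. B_y = -8/5  [A, E, B are collinear ∩ DB ⟂ AE]
   → B = (16/5, -8/5)
3. C_x = 106/15  [C divides AB with AC:CB = 1/3:2/3]
4. C_y = 92/15  [C divides AB with AC:CB = 1/3:2/3]
   → C = (106/15, 92/15)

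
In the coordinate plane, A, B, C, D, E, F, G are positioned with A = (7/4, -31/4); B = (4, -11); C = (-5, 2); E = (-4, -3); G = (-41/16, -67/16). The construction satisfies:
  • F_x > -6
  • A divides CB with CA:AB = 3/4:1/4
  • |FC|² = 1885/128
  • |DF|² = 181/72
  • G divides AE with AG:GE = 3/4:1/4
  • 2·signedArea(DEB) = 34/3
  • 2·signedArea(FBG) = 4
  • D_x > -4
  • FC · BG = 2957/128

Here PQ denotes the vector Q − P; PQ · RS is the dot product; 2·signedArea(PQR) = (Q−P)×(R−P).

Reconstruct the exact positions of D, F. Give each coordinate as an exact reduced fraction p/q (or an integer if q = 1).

1. F_x = -87/16  [2·signedArea(FBG) = 4 ∩ FC · BG = 2957/128]
2. F_y = -29/16  [2·signedArea(FBG) = 4 ∩ FC · BG = 2957/128]
   → F = (-87/16, -29/16)
3. D_x = -185/48  [line 8·x + 8·y + 134/3 = 0 ∩ |DF|² = 181/72]
4. D_y = -83/48  [line 8·x + 8·y + 134/3 = 0 ∩ |DF|² = 181/72]
   → D = (-185/48, -83/48)

D = (-185/48, -83/48)
F = (-87/16, -29/16)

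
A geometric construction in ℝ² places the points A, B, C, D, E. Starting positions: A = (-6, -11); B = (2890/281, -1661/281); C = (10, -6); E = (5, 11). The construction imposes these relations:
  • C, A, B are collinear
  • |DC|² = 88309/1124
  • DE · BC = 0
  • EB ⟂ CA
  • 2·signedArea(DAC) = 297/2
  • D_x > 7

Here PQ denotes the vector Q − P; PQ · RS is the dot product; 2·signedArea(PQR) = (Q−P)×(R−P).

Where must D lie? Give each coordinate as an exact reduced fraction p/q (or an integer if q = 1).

D = (4295/562, 715/281)

1. D_x = 4295/562  [DE · BC = 0 ∩ 2·signedArea(DAC) = 297/2]
2. D_y = 715/281  [DE · BC = 0 ∩ 2·signedArea(DAC) = 297/2]
   → D = (4295/562, 715/281)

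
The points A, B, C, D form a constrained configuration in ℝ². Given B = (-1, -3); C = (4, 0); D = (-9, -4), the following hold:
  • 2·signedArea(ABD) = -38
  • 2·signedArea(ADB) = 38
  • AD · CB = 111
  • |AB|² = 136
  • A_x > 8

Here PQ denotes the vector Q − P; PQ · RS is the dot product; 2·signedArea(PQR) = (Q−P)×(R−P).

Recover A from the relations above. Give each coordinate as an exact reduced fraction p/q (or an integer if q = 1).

1. A_x = 9  [AD · CB = 111 ∩ 2·signedArea(ADB) = 38]
2. A_y = 3  [AD · CB = 111 ∩ 2·signedArea(ADB) = 38]
   → A = (9, 3)

A = (9, 3)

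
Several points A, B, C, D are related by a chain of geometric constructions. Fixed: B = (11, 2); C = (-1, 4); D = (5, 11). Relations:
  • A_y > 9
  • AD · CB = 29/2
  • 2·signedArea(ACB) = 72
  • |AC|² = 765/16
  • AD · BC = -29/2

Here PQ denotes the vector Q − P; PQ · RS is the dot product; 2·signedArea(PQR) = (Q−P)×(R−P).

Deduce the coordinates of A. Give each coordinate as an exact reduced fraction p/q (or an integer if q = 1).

1. A_x = 7/2  [AD · CB = 29/2 ∩ 2·signedArea(ACB) = 72]
2. A_y = 37/4  [AD · CB = 29/2 ∩ 2·signedArea(ACB) = 72]
   → A = (7/2, 37/4)

A = (7/2, 37/4)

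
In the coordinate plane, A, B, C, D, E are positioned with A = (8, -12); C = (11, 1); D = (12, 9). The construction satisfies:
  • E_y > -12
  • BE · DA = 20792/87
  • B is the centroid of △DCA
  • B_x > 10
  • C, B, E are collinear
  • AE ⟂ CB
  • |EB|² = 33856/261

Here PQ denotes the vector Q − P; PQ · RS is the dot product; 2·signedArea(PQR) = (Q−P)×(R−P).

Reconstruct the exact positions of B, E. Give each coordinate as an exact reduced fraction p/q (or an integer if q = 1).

1. B_x = 31/3  [B is the centroid of △DCA]
2. B_y = -2/3  [B is the centroid of △DCA]
   → B = (31/3, -2/3)
3. E_x = 177/29  [C, B, E are collinear ∩ AE ⟂ CB]
4. E_y = -326/29  [C, B, E are collinear ∩ AE ⟂ CB]
   → E = (177/29, -326/29)

B = (31/3, -2/3)
E = (177/29, -326/29)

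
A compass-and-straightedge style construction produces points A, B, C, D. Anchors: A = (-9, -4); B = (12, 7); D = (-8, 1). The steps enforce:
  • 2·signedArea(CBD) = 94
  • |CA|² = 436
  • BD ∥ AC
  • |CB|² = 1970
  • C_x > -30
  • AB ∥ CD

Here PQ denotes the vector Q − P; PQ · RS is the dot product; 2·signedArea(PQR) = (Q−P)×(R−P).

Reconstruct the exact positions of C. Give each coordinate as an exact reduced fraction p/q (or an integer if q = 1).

1. C_x = -29  [AB ∥ CD ∩ BD ∥ AC]
2. C_y = -10  [AB ∥ CD ∩ BD ∥ AC]
   → C = (-29, -10)

C = (-29, -10)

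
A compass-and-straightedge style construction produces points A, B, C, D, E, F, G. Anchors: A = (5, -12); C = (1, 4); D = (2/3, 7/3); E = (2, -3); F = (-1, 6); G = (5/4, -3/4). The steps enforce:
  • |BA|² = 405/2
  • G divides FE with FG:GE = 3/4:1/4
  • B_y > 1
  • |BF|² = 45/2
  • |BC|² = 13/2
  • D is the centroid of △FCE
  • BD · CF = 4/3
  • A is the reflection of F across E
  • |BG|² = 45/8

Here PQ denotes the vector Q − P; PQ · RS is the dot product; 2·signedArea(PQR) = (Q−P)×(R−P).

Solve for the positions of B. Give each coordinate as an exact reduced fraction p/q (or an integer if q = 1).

1. B_x = 1/2  [line 2·x + -2·y + 2 = 0 ∩ |BG|² = 45/8]
2. B_y = 3/2  [line 2·x + -2·y + 2 = 0 ∩ |BG|² = 45/8]
   → B = (1/2, 3/2)

B = (1/2, 3/2)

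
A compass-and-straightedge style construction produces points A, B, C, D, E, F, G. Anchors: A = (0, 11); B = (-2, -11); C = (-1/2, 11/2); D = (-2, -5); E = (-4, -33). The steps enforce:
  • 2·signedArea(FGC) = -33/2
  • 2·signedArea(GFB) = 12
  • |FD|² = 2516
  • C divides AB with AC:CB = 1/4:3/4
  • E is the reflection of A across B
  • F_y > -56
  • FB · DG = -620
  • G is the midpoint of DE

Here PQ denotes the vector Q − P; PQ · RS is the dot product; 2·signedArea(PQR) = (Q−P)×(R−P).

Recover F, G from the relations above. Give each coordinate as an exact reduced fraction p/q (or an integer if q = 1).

1. G_x = -3  [G is the midpoint of DE]
2. G_y = -19  [G is the midpoint of DE]
   → G = (-3, -19)
3. F_x = -6  [2·signedArea(FGC) = -33/2 ∩ 2·signedArea(GFB) = 12]
4. F_y = -55  [2·signedArea(FGC) = -33/2 ∩ 2·signedArea(GFB) = 12]
   → F = (-6, -55)

F = (-6, -55)
G = (-3, -19)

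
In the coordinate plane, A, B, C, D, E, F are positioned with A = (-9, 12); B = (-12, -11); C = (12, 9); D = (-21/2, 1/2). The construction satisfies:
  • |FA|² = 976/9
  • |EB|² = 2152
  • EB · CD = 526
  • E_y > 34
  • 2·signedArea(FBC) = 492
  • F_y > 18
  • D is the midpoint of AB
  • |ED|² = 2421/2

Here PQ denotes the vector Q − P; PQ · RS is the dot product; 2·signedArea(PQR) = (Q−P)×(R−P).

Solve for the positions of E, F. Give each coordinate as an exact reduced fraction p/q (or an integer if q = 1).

1. E_x = -6  [line 45/2·x + 17/2·y + -325/2 = 0 ∩ |ED|² = 2421/2]
2. E_y = 35  [line 45/2·x + 17/2·y + -325/2 = 0 ∩ |ED|² = 2421/2]
   → E = (-6, 35)
3. F_x = -1  [line -20·x + 24·y + -468 = 0 ∩ |FA|² = 976/9]
4. F_y = 56/3  [line -20·x + 24·y + -468 = 0 ∩ |FA|² = 976/9]
   → F = (-1, 56/3)

E = (-6, 35)
F = (-1, 56/3)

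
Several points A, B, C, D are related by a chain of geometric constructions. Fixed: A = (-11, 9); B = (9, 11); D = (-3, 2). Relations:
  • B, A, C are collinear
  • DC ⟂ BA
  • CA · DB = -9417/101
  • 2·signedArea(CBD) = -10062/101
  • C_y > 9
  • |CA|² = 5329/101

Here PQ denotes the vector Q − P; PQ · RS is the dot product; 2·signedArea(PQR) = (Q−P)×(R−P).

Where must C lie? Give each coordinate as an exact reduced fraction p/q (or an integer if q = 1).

1. C_x = -381/101  [B, A, C are collinear ∩ DC ⟂ BA]
2. C_y = 982/101  [B, A, C are collinear ∩ DC ⟂ BA]
   → C = (-381/101, 982/101)

C = (-381/101, 982/101)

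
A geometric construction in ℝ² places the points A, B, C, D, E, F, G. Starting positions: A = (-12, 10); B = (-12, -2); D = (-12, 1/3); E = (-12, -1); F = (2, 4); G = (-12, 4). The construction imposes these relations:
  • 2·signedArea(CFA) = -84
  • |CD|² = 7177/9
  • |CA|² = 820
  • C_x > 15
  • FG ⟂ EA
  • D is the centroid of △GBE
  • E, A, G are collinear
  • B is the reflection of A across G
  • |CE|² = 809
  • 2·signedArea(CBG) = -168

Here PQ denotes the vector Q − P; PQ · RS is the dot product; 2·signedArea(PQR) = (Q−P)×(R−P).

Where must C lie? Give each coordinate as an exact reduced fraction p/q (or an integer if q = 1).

1. C_x = 16  [2·signedArea(CBG) = -168 ∩ 2·signedArea(CFA) = -84]
2. C_y = 4  [2·signedArea(CBG) = -168 ∩ 2·signedArea(CFA) = -84]
   → C = (16, 4)

C = (16, 4)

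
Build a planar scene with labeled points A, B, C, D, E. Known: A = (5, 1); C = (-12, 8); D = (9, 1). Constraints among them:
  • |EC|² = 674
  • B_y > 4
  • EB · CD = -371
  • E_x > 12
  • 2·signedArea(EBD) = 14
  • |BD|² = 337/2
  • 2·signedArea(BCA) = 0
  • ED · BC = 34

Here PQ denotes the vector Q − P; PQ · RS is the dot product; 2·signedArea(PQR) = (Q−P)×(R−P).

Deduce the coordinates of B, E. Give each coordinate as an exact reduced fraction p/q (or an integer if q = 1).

1. B_x = -7/2  [line 7·x + 17·y + -52 = 0 ∩ |BD|² = 337/2]
2. B_y = 9/2  [line 7·x + 17·y + -52 = 0 ∩ |BD|² = 337/2]
   → B = (-7/2, 9/2)
3. E_x = 13  [ED · BC = 34 ∩ 2·signedArea(EBD) = 14]
4. E_y = 1  [ED · BC = 34 ∩ 2·signedArea(EBD) = 14]
   → E = (13, 1)

B = (-7/2, 9/2)
E = (13, 1)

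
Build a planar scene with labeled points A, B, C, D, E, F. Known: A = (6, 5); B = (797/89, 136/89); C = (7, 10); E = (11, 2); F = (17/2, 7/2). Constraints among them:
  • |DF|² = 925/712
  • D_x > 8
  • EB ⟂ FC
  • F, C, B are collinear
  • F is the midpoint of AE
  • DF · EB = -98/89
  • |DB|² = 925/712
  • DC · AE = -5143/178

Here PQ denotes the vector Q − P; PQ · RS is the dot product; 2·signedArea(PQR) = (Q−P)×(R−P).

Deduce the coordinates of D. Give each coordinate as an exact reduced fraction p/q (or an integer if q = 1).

D = (2925/356, 853/356)

1. D_x = 2925/356  [DF · EB = -98/89 ∩ DC · AE = -5143/178]
2. D_y = 853/356  [DF · EB = -98/89 ∩ DC · AE = -5143/178]
   → D = (2925/356, 853/356)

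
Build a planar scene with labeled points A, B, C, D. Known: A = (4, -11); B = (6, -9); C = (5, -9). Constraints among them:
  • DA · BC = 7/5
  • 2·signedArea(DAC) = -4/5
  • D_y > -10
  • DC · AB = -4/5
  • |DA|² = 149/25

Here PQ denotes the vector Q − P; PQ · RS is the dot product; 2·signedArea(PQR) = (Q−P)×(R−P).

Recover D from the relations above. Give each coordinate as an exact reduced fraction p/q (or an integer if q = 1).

D = (27/5, -9)

1. D_x = 27/5  [DC · AB = -4/5 ∩ 2·signedArea(DAC) = -4/5]
2. D_y = -9  [DC · AB = -4/5 ∩ 2·signedArea(DAC) = -4/5]
   → D = (27/5, -9)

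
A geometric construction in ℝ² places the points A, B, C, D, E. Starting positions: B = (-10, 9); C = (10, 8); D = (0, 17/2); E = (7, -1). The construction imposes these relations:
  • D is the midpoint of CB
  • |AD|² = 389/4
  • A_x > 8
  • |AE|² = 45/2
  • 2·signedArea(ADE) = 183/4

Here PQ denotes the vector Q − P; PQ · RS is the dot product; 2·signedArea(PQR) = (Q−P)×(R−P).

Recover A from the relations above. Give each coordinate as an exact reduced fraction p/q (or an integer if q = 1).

A = (17/2, 7/2)

1. A_x = 17/2  [line 19/2·x + 7·y + -421/4 = 0 ∩ |AD|² = 389/4]
2. A_y = 7/2  [line 19/2·x + 7·y + -421/4 = 0 ∩ |AD|² = 389/4]
   → A = (17/2, 7/2)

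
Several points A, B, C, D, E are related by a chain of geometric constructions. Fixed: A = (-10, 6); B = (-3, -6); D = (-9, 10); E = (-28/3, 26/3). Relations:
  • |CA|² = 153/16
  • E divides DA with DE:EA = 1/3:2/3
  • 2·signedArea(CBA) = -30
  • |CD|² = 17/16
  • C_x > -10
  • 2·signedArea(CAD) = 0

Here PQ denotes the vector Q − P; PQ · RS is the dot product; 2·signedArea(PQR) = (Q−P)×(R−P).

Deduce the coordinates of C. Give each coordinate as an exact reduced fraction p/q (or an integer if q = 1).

1. C_x = -37/4  [2·signedArea(CAD) = 0 ∩ 2·signedArea(CBA) = -30]
2. C_y = 9  [2·signedArea(CAD) = 0 ∩ 2·signedArea(CBA) = -30]
   → C = (-37/4, 9)

C = (-37/4, 9)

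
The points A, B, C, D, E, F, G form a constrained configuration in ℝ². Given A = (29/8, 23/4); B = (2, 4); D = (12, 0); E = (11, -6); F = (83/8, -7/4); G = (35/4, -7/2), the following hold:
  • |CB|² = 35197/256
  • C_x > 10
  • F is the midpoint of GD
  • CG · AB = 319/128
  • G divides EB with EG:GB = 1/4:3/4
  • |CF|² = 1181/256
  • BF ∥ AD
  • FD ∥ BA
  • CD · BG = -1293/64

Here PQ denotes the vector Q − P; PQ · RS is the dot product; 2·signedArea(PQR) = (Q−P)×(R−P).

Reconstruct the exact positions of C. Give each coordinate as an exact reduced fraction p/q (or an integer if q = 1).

C = (171/16, -31/8)

1. C_x = 171/16  [CG · AB = 319/128 ∩ CD · BG = -1293/64]
2. C_y = -31/8  [CG · AB = 319/128 ∩ CD · BG = -1293/64]
   → C = (171/16, -31/8)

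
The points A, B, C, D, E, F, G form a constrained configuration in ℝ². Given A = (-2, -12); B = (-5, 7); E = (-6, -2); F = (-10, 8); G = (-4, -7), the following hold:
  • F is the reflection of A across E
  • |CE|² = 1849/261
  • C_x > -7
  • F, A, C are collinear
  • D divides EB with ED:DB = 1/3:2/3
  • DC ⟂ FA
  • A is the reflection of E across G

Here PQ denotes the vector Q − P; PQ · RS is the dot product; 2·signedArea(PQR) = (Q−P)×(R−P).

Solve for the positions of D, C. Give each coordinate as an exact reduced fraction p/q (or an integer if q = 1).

1. D_x = -17/3  [D divides EB with ED:DB = 1/3:2/3]
2. D_y = 1  [D divides EB with ED:DB = 1/3:2/3]
   → D = (-17/3, 1)
3. C_x = -608/87  [F, A, C are collinear ∩ DC ⟂ FA]
4. C_y = 41/87  [F, A, C are collinear ∩ DC ⟂ FA]
   → C = (-608/87, 41/87)

C = (-608/87, 41/87)
D = (-17/3, 1)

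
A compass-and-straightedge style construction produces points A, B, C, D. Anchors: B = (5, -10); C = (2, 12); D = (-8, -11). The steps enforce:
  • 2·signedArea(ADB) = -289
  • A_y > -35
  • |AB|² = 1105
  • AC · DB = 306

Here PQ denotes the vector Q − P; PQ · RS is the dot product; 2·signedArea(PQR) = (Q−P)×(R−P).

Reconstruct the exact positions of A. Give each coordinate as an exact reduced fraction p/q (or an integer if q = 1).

A = (-18, -34)

1. A_x = -18  [AC · DB = 306 ∩ 2·signedArea(ADB) = -289]
2. A_y = -34  [AC · DB = 306 ∩ 2·signedArea(ADB) = -289]
   → A = (-18, -34)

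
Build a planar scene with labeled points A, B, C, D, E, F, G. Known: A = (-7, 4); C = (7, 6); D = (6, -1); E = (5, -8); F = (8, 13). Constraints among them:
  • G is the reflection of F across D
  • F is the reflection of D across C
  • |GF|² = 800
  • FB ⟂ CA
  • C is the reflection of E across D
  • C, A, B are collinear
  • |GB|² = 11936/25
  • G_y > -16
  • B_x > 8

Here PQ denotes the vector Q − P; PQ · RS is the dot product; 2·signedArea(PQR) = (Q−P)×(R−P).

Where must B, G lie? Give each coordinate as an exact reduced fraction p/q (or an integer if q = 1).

1. B_x = 224/25  [C, A, B are collinear ∩ FB ⟂ CA]
2. B_y = 157/25  [C, A, B are collinear ∩ FB ⟂ CA]
   → B = (224/25, 157/25)
3. G_x = 4  [G is the reflection of F across D]
4. G_y = -15  [G is the reflection of F across D]
   → G = (4, -15)

B = (224/25, 157/25)
G = (4, -15)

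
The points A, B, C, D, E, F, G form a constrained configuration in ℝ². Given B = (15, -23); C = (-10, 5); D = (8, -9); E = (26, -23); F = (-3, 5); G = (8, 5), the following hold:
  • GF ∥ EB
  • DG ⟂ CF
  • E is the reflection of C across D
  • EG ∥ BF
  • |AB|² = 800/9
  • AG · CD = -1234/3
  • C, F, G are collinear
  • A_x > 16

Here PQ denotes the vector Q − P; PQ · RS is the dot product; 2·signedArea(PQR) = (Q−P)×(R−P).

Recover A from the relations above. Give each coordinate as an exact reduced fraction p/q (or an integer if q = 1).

A = (49/3, -41/3)

1. A_x = 49/3  [line -18·x + 14·y + 1456/3 = 0 ∩ |AB|² = 800/9]
2. A_y = -41/3  [line -18·x + 14·y + 1456/3 = 0 ∩ |AB|² = 800/9]
   → A = (49/3, -41/3)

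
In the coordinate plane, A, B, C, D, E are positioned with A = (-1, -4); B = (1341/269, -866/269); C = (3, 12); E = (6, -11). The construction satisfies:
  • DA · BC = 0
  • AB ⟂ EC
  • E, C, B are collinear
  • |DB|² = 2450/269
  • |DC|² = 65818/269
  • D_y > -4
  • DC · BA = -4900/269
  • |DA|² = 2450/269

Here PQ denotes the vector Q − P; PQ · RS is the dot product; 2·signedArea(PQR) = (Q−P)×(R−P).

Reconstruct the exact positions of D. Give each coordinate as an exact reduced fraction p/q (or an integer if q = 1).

1. D_x = 536/269  [DA · BC = 0 ∩ DC · BA = -4900/269]
2. D_y = -971/269  [DA · BC = 0 ∩ DC · BA = -4900/269]
   → D = (536/269, -971/269)

D = (536/269, -971/269)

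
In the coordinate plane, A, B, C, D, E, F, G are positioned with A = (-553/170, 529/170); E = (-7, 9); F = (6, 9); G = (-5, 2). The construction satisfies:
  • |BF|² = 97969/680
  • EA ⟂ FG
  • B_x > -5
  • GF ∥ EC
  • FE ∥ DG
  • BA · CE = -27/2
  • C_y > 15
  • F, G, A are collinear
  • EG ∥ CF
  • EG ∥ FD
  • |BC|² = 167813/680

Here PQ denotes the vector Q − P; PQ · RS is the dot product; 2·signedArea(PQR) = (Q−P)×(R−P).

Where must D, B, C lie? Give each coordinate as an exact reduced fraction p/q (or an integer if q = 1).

1. D_x = 8  [FE ∥ DG ∩ EG ∥ FD]
2. D_y = 2  [FE ∥ DG ∩ EG ∥ FD]
   → D = (8, 2)
3. C_x = 4  [EG ∥ CF ∩ GF ∥ EC]
4. C_y = 16  [EG ∥ CF ∩ GF ∥ EC]
   → C = (4, 16)
5. B_x = -1403/340  [line 11·x + 7·y + 55/2 = 0 ∩ |BF|² = 97969/680]
6. B_y = 869/340  [line 11·x + 7·y + 55/2 = 0 ∩ |BF|² = 97969/680]
   → B = (-1403/340, 869/340)

B = (-1403/340, 869/340)
C = (4, 16)
D = (8, 2)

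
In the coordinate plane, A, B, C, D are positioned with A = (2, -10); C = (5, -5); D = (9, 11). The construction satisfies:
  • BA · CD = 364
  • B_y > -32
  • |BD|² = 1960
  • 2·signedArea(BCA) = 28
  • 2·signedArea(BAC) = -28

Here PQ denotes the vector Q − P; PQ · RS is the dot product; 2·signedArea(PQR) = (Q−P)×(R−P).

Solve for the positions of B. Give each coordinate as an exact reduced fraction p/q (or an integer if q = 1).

B = (-5, -31)

1. B_x = -5  [2·signedArea(BAC) = -28 ∩ BA · CD = 364]
2. B_y = -31  [2·signedArea(BAC) = -28 ∩ BA · CD = 364]
   → B = (-5, -31)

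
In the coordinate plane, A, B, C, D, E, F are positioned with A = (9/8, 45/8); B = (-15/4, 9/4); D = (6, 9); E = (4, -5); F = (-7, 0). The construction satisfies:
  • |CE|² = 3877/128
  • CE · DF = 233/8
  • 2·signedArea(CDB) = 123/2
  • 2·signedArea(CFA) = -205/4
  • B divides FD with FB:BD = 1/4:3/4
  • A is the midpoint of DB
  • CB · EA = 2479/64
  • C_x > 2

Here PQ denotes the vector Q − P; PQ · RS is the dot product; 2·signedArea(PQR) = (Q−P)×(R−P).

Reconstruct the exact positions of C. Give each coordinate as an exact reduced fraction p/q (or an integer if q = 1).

1. C_x = 41/16  [CE · DF = 233/8 ∩ 2·signedArea(CDB) = 123/2]
2. C_y = 5/16  [CE · DF = 233/8 ∩ 2·signedArea(CDB) = 123/2]
   → C = (41/16, 5/16)

C = (41/16, 5/16)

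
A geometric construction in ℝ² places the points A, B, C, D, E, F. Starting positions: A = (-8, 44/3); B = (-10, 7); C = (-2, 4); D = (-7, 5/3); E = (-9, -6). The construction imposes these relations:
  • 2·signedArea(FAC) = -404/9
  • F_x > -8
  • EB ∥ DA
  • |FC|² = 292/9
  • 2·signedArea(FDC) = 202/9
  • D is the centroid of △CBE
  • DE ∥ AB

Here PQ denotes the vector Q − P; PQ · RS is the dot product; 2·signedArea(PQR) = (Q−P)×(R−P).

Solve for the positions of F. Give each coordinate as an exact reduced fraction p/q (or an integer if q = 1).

1. F_x = -22/3  [2·signedArea(FDC) = 202/9 ∩ 2·signedArea(FAC) = -404/9]
2. F_y = 6  [2·signedArea(FDC) = 202/9 ∩ 2·signedArea(FAC) = -404/9]
   → F = (-22/3, 6)

F = (-22/3, 6)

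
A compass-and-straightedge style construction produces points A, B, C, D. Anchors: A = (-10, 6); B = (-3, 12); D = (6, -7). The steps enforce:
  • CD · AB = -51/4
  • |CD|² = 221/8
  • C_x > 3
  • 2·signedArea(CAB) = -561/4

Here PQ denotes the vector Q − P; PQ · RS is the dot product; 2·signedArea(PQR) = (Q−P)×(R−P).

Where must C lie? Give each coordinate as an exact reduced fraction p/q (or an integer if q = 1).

1. C_x = 15/4  [CD · AB = -51/4 ∩ 2·signedArea(CAB) = -561/4]
2. C_y = -9/4  [CD · AB = -51/4 ∩ 2·signedArea(CAB) = -561/4]
   → C = (15/4, -9/4)

C = (15/4, -9/4)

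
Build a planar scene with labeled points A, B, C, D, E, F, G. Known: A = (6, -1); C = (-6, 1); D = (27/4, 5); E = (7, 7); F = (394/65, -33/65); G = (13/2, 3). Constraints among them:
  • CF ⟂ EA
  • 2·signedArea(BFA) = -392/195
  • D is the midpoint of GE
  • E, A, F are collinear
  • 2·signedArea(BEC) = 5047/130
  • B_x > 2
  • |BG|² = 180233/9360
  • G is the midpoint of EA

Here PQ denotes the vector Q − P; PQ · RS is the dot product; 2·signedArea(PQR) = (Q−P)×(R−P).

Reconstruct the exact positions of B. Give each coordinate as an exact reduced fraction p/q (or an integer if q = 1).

1. B_x = 1771/780  [2·signedArea(BEC) = 5047/130 ∩ 2·signedArea(BFA) = -392/195]
2. B_y = 119/65  [2·signedArea(BEC) = 5047/130 ∩ 2·signedArea(BFA) = -392/195]
   → B = (1771/780, 119/65)

B = (1771/780, 119/65)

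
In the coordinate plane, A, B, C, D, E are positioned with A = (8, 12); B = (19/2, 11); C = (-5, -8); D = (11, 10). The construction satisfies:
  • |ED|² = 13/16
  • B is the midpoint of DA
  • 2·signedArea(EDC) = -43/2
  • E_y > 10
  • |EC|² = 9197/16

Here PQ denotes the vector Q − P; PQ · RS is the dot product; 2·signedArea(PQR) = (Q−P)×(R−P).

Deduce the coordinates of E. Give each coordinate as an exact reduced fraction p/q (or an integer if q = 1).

1. E_x = 41/4  [line 18·x + -16·y + -33/2 = 0 ∩ |EC|² = 9197/16]
2. E_y = 21/2  [line 18·x + -16·y + -33/2 = 0 ∩ |EC|² = 9197/16]
   → E = (41/4, 21/2)

E = (41/4, 21/2)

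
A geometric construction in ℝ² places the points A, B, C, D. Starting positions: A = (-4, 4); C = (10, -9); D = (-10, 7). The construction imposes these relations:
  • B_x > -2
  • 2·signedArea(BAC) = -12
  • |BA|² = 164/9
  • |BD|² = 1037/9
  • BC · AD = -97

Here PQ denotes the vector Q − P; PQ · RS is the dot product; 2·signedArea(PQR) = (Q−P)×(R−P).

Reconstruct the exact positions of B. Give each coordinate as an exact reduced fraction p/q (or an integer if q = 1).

1. B_x = -4/3  [2·signedArea(BAC) = -12 ∩ BC · AD = -97]
2. B_y = 2/3  [2·signedArea(BAC) = -12 ∩ BC · AD = -97]
   → B = (-4/3, 2/3)

B = (-4/3, 2/3)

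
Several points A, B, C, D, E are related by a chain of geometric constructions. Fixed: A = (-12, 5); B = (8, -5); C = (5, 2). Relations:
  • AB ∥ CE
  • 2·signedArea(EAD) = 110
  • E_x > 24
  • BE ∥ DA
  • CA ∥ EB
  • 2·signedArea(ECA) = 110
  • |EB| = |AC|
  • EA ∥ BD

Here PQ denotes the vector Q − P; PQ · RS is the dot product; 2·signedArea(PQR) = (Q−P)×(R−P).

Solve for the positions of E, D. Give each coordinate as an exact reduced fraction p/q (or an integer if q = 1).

D = (-29, 8)
E = (25, -8)

1. E_x = 25  [CA ∥ EB ∩ AB ∥ CE]
2. E_y = -8  [CA ∥ EB ∩ AB ∥ CE]
   → E = (25, -8)
3. D_x = -29  [BE ∥ DA ∩ EA ∥ BD]
4. D_y = 8  [BE ∥ DA ∩ EA ∥ BD]
   → D = (-29, 8)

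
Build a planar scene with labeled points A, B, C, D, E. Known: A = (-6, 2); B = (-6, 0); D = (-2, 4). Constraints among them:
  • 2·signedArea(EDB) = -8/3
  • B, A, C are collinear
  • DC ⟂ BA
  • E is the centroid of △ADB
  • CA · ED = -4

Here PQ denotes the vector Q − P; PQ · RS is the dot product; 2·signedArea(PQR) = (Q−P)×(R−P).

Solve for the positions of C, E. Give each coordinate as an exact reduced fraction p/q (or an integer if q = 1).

C = (-6, 4)
E = (-14/3, 2)

1. C_x = -6  [B, A, C are collinear ∩ DC ⟂ BA]
2. C_y = 4  [B, A, C are collinear ∩ DC ⟂ BA]
   → C = (-6, 4)
3. E_x = -14/3  [E is the centroid of △ADB]
4. E_y = 2  [E is the centroid of △ADB]
   → E = (-14/3, 2)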